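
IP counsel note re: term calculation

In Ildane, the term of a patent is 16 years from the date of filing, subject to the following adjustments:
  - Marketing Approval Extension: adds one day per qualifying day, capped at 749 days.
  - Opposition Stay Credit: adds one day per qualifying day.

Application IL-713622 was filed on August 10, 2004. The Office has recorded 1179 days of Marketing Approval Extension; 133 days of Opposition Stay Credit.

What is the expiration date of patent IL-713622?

2023-01-09

Base term: filing date + 16 years → 10 August 2020.
Marketing Approval Extension: 1179 days claimed exceeds the 749-day cap, so +749 days → 29 August 2022.
Opposition Stay Credit: +133 days → 9 January 2023.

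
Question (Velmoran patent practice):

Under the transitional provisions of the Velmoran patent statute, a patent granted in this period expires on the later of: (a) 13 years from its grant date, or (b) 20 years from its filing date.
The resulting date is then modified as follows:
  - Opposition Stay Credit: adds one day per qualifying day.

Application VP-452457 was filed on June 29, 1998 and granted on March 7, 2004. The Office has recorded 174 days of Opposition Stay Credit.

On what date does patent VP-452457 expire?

(a) grant + 13 years → 7 March 2017.
(b) filing + 20 years → 29 June 2018.
Later of the two: 29 June 2018.
Opposition Stay Credit: +174 days → 20 December 2018.

December 20, 2018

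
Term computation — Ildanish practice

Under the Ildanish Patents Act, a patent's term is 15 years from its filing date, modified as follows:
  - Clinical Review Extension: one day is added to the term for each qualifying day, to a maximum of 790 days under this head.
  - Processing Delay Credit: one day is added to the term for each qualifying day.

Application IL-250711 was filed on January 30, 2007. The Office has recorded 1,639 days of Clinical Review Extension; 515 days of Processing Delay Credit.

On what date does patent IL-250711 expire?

2025-08-27

Base term: filing date + 15 years → 30 January 2022.
Clinical Review Extension: 1639 days claimed exceeds the 790-day cap, so +790 days → 30 March 2024.
Processing Delay Credit: +515 days → 27 August 2025.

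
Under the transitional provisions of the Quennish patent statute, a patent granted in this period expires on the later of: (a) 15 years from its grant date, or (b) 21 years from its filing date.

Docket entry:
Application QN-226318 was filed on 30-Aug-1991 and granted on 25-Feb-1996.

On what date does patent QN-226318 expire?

(a) grant + 15 years → 25 February 2011.
(b) filing + 21 years → 30 August 2012.
Later of the two: 30 August 2012.

2012-08-30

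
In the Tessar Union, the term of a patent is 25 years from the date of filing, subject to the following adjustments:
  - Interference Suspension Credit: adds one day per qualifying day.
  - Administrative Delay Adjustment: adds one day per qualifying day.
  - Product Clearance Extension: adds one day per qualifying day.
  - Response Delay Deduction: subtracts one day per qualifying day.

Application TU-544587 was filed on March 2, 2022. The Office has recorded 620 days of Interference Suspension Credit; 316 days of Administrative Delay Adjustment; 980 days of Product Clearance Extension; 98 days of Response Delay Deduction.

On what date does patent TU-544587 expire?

Base term: filing date + 25 years → 2 March 2047.
Interference Suspension Credit: +620 days → 11 November 2048.
Administrative Delay Adjustment: +316 days → 23 September 2049.
Product Clearance Extension: +980 days → 30 May 2052.
Response Delay Deduction: −98 days → 22 February 2052.

February 22, 2052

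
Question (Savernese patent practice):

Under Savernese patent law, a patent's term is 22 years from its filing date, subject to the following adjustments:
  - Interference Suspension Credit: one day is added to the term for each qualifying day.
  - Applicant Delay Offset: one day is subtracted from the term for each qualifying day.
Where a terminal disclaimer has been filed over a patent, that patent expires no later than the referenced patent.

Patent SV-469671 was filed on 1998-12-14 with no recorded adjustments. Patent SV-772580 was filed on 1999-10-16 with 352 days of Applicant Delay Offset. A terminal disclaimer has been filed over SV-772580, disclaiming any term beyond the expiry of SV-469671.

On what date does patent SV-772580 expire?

2020-10-29

Natural term of SV-772580:
  Base: filing + 22 years → 16 October 2021.
  Applicant Delay Offset: −352 days → 29 October 2020.
Expiry of referenced patent SV-469671:
  Base: filing + 22 years → 14 December 2020.
Terminal disclaimer: SV-772580 expires on the earlier of 29 October 2020 and 14 December 2020.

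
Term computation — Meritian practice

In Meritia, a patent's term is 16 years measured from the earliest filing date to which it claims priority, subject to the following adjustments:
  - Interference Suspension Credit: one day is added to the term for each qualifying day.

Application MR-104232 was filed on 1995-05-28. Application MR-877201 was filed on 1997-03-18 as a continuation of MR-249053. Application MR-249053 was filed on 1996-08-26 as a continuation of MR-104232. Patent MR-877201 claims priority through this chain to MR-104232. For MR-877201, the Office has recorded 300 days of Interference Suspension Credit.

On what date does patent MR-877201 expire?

Earliest priority filing: 28 May 1995.
Base term: 28 May 1995 + 16 years → 28 May 2011.
Interference Suspension Credit: +300 days → 23 March 2012.

March 23, 2012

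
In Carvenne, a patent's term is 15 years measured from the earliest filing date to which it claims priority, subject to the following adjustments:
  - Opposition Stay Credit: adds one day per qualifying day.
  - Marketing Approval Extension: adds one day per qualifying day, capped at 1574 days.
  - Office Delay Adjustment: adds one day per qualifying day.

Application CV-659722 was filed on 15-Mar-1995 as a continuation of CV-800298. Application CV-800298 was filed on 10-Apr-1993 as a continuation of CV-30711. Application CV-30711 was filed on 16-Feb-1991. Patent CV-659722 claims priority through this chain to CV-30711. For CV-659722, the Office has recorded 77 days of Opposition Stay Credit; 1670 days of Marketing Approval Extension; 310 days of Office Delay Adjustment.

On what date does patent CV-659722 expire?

July 1, 2011

Earliest priority filing: 16 February 1991.
Base term: 16 February 1991 + 15 years → 16 February 2006.
Opposition Stay Credit: +77 days → 4 May 2006.
Marketing Approval Extension: 1670 days claimed exceeds the 1574-day cap, so +1574 days → 25 August 2010.
Office Delay Adjustment: +310 days → 1 July 2011.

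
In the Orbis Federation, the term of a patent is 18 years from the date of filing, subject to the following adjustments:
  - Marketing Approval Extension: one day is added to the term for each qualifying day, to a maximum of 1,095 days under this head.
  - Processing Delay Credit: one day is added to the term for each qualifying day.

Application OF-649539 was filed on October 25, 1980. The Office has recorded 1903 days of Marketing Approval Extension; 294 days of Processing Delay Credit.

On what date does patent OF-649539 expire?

2002-08-14

Base term: filing date + 18 years → 25 October 1998.
Marketing Approval Extension: 1903 days claimed exceeds the 1095-day cap, so +1095 days → 24 October 2001.
Processing Delay Credit: +294 days → 14 August 2002.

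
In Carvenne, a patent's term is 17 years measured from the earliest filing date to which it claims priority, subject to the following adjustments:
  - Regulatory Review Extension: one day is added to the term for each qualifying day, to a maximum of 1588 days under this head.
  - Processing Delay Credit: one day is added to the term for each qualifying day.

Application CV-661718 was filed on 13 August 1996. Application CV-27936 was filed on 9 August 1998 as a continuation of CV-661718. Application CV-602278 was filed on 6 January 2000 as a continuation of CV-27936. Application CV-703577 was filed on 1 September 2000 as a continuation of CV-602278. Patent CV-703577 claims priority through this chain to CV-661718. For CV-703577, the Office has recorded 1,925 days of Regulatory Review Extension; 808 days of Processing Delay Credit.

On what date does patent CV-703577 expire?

2020-03-05

Earliest priority filing: 13 August 1996.
Base term: 13 August 1996 + 17 years → 13 August 2013.
Regulatory Review Extension: 1925 days claimed exceeds the 1588-day cap, so +1588 days → 18 December 2017.
Processing Delay Credit: +808 days → 5 March 2020.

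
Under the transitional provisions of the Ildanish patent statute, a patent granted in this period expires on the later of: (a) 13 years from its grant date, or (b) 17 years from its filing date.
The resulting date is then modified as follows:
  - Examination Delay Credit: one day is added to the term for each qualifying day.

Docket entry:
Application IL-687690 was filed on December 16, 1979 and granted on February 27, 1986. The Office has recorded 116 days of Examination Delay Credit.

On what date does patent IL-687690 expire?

(a) grant + 13 years → 27 February 1999.
(b) filing + 17 years → 16 December 1996.
Later of the two: 27 February 1999.
Examination Delay Credit: +116 days → 23 June 1999.

June 23, 1999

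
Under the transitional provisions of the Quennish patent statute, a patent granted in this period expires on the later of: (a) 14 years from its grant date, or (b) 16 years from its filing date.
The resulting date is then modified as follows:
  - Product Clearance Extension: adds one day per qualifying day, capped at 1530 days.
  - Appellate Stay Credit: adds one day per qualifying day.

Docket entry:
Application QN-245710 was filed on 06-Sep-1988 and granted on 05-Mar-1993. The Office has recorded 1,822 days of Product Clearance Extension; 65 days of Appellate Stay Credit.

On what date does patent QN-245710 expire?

(a) grant + 14 years → 5 March 2007.
(b) filing + 16 years → 6 September 2004.
Later of the two: 5 March 2007.
Product Clearance Extension: 1822 days claimed exceeds the 1530-day cap, so +1530 days → 13 May 2011.
Appellate Stay Credit: +65 days → 17 July 2011.

2011-07-17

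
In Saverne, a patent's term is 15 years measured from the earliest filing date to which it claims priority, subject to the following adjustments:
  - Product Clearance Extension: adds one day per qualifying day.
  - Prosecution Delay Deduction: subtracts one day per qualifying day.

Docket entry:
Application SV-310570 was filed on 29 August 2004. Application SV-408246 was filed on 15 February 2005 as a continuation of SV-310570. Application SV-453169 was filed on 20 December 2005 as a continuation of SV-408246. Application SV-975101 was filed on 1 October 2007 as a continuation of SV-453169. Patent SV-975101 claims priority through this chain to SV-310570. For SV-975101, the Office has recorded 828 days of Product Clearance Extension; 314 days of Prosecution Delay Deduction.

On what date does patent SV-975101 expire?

Earliest priority filing: 29 August 2004.
Base term: 29 August 2004 + 15 years → 29 August 2019.
Product Clearance Extension: +828 days → 4 December 2021.
Prosecution Delay Deduction: −314 days → 24 January 2021.

2021-01-24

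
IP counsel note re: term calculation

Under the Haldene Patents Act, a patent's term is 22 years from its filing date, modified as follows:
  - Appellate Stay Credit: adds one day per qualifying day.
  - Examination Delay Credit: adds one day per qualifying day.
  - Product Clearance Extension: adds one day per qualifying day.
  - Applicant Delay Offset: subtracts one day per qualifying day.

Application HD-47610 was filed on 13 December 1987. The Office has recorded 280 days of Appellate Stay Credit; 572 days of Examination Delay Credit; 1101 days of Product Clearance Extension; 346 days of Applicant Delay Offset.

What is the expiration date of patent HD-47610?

May 8, 2014

Base term: filing date + 22 years → 13 December 2009.
Appellate Stay Credit: +280 days → 19 September 2010.
Examination Delay Credit: +572 days → 13 April 2012.
Product Clearance Extension: +1101 days → 19 April 2015.
Applicant Delay Offset: −346 days → 8 May 2014.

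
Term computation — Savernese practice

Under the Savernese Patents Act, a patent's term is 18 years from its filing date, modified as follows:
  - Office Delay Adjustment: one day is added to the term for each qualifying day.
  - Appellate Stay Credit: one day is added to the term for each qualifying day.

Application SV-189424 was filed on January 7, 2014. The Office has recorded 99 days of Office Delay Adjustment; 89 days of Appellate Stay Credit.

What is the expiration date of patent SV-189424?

2032-07-13

Base term: filing date + 18 years → 7 January 2032.
Office Delay Adjustment: +99 days → 15 April 2032.
Appellate Stay Credit: +89 days → 13 July 2032.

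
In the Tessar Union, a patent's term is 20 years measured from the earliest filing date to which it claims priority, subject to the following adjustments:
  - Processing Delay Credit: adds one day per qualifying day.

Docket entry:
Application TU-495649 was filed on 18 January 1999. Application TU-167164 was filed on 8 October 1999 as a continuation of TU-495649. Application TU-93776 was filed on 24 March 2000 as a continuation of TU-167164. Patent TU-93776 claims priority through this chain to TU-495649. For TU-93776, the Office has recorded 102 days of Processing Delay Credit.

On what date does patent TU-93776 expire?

April 30, 2019

Earliest priority filing: 18 January 1999.
Base term: 18 January 1999 + 20 years → 18 January 2019.
Processing Delay Credit: +102 days → 30 April 2019.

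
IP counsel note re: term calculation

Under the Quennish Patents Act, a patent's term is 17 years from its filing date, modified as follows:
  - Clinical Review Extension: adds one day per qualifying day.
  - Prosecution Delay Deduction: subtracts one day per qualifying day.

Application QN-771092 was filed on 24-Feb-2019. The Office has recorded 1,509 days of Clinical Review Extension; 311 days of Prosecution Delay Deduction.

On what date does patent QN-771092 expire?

Base term: filing date + 17 years → 24 February 2036.
Clinical Review Extension: +1509 days → 12 April 2040.
Prosecution Delay Deduction: −311 days → 6 June 2039.

June 6, 2039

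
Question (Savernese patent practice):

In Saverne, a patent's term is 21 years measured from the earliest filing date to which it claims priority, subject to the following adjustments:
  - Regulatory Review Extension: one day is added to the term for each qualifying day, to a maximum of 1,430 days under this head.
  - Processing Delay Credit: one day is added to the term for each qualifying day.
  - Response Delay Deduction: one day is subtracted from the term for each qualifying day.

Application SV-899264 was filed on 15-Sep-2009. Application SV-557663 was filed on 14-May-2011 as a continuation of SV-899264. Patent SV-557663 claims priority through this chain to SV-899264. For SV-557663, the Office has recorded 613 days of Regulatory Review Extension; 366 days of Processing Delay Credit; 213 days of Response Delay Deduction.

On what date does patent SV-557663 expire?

Earliest priority filing: 15 September 2009.
Base term: 15 September 2009 + 21 years → 15 September 2030.
Regulatory Review Extension: 613 days (within the 1430-day cap) → +613 days → 20 May 2032.
Processing Delay Credit: +366 days → 21 May 2033.
Response Delay Deduction: −213 days → 20 October 2032.

October 20, 2032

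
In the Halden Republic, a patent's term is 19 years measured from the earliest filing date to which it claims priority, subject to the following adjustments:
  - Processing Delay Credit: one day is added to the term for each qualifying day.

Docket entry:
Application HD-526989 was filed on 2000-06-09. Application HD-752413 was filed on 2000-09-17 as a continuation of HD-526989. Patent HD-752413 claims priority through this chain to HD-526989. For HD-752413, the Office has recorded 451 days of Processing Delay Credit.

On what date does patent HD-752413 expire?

September 2, 2020

Earliest priority filing: 9 June 2000.
Base term: 9 June 2000 + 19 years → 9 June 2019.
Processing Delay Credit: +451 days → 2 September 2020.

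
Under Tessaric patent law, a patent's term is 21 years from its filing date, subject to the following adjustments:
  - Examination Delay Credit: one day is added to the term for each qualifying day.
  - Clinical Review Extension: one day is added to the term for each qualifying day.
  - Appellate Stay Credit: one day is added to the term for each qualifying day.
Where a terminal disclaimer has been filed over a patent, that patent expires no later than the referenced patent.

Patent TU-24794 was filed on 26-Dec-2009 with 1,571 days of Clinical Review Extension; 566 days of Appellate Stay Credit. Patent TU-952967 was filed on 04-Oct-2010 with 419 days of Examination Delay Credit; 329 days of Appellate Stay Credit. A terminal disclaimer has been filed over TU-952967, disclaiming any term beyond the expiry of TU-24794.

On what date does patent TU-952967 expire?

2033-10-21

Natural term of TU-952967:
  Base: filing + 21 years → 4 October 2031.
  Examination Delay Credit: +419 days → 26 November 2032.
  Appellate Stay Credit: +329 days → 21 October 2033.
Expiry of referenced patent TU-24794:
  Base: filing + 21 years → 26 December 2030.
  Clinical Review Extension: +1571 days → 15 April 2035.
  Appellate Stay Credit: +566 days → 1 November 2036.
Terminal disclaimer: TU-952967 expires on the earlier of 21 October 2033 and 1 November 2036.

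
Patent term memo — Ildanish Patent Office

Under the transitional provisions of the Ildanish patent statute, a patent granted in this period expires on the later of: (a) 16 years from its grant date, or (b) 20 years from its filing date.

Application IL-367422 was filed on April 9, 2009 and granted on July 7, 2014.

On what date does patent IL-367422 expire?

(a) grant + 16 years → 7 July 2030.
(b) filing + 20 years → 9 April 2029.
Later of the two: 7 July 2030.

July 7, 2030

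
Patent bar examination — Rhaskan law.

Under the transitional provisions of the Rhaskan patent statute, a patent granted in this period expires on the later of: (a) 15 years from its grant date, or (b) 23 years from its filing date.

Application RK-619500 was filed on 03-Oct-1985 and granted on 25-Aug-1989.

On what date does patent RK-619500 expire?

(a) grant + 15 years → 25 August 2004.
(b) filing + 23 years → 3 October 2008.
Later of the two: 3 October 2008.

2008-10-03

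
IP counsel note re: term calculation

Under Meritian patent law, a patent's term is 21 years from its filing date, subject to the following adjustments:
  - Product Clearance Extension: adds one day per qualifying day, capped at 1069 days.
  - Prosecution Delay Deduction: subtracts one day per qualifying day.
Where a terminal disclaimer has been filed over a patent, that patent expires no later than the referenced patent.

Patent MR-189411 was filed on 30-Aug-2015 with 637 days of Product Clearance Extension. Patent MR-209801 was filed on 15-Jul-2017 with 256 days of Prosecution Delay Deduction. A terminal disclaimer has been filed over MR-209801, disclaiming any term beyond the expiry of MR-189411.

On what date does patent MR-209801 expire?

Natural term of MR-209801:
  Base: filing + 21 years → 15 July 2038.
  Prosecution Delay Deduction: −256 days → 1 November 2037.
Expiry of referenced patent MR-189411:
  Base: filing + 21 years → 30 August 2036.
  Product Clearance Extension: 637 days (within the 1069-day cap) → +637 days → 29 May 2038.
Terminal disclaimer: MR-209801 expires on the earlier of 1 November 2037 and 29 May 2038.

2037-11-01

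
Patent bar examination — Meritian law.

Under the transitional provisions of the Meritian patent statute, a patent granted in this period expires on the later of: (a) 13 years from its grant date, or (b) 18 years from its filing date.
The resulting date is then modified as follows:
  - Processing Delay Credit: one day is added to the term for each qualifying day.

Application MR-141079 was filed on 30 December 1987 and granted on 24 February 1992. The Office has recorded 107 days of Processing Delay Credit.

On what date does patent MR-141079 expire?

(a) grant + 13 years → 24 February 2005.
(b) filing + 18 years → 30 December 2005.
Later of the two: 30 December 2005.
Processing Delay Credit: +107 days → 16 April 2006.

2006-04-16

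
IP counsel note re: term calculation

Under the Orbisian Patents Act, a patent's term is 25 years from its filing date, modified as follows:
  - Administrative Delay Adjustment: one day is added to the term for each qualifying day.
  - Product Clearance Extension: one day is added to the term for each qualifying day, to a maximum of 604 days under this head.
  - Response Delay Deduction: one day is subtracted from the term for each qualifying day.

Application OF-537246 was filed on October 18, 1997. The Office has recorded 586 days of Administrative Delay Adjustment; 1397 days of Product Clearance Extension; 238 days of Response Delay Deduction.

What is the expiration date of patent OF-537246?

Base term: filing date + 25 years → 18 October 2022.
Administrative Delay Adjustment: +586 days → 26 May 2024.
Product Clearance Extension: 1397 days claimed exceeds the 604-day cap, so +604 days → 20 January 2026.
Response Delay Deduction: −238 days → 27 May 2025.

May 27, 2025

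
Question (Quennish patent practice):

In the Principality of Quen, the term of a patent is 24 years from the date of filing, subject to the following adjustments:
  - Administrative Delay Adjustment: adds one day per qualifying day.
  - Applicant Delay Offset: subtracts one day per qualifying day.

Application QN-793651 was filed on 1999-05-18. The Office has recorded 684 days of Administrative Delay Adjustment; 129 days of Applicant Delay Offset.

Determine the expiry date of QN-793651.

November 23, 2024

Base term: filing date + 24 years → 18 May 2023.
Administrative Delay Adjustment: +684 days → 1 April 2025.
Applicant Delay Offset: −129 days → 23 November 2024.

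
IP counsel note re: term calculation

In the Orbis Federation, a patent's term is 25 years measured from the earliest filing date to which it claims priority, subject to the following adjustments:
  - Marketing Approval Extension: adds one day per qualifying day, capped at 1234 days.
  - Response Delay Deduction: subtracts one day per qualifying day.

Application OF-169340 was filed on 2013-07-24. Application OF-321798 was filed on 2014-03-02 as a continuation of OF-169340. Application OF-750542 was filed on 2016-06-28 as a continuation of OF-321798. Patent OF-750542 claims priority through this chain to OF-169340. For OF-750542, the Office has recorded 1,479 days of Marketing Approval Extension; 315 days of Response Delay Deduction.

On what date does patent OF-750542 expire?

January 28, 2041

Earliest priority filing: 24 July 2013.
Base term: 24 July 2013 + 25 years → 24 July 2038.
Marketing Approval Extension: 1479 days claimed exceeds the 1234-day cap, so +1234 days → 9 December 2041.
Response Delay Deduction: −315 days → 28 January 2041.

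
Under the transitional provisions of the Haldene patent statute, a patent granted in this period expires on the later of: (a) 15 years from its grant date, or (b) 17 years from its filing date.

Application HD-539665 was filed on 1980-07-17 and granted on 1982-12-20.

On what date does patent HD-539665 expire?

(a) grant + 15 years → 20 December 1997.
(b) filing + 17 years → 17 July 1997.
Later of the two: 20 December 1997.

December 20, 1997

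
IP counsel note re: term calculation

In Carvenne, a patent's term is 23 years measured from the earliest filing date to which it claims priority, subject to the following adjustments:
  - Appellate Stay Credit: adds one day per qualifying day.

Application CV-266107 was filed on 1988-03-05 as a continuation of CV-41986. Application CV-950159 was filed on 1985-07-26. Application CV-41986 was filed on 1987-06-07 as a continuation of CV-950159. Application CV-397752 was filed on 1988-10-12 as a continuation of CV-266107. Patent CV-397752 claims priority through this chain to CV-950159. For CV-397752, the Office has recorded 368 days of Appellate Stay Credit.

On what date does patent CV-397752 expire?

Earliest priority filing: 26 July 1985.
Base term: 26 July 1985 + 23 years → 26 July 2008.
Appellate Stay Credit: +368 days → 29 July 2009.

2009-07-29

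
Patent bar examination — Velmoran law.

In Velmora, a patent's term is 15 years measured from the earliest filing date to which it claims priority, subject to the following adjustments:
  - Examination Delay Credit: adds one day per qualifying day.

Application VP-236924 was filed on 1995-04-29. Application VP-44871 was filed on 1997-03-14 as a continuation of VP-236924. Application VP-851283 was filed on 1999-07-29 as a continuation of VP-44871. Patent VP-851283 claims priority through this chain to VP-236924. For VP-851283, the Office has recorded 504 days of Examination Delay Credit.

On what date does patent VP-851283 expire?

Earliest priority filing: 29 April 1995.
Base term: 29 April 1995 + 15 years → 29 April 2010.
Examination Delay Credit: +504 days → 15 September 2011.

September 15, 2011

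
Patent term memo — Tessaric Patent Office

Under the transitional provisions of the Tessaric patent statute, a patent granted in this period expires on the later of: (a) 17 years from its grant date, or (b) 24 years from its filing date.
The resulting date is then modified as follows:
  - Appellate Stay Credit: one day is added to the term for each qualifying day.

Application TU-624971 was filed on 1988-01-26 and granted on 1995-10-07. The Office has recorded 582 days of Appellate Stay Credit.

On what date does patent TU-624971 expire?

May 12, 2014

(a) grant + 17 years → 7 October 2012.
(b) filing + 24 years → 26 January 2012.
Later of the two: 7 October 2012.
Appellate Stay Credit: +582 days → 12 May 2014.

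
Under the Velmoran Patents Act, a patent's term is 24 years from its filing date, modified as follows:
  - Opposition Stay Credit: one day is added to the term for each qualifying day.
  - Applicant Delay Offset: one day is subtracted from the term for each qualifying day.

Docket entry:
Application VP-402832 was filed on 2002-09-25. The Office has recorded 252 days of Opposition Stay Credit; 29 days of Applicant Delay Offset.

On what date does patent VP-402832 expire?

May 6, 2027

Base term: filing date + 24 years → 25 September 2026.
Opposition Stay Credit: +252 days → 4 June 2027.
Applicant Delay Offset: −29 days → 6 May 2027.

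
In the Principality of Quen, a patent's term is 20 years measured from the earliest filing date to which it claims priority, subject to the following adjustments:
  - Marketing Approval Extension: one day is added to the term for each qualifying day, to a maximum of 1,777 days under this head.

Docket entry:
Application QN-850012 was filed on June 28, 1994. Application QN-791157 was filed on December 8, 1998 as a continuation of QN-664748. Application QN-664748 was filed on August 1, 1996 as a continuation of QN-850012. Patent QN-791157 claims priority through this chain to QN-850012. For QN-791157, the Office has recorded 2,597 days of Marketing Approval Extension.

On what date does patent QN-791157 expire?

Earliest priority filing: 28 June 1994.
Base term: 28 June 1994 + 20 years → 28 June 2014.
Marketing Approval Extension: 2597 days claimed exceeds the 1777-day cap, so +1777 days → 10 May 2019.

May 10, 2019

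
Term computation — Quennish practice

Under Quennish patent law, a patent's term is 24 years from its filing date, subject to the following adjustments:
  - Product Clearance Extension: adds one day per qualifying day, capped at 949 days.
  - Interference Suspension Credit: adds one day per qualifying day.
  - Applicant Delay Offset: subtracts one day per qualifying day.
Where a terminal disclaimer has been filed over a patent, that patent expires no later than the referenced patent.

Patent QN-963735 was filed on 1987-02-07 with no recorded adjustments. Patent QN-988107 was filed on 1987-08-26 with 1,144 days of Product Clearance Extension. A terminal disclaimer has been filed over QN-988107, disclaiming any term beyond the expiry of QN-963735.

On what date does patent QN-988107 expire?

2011-02-07

Natural term of QN-988107:
  Base: filing + 24 years → 26 August 2011.
  Product Clearance Extension: 1144 days claimed exceeds the 949-day cap, so +949 days → 1 April 2014.
Expiry of referenced patent QN-963735:
  Base: filing + 24 years → 7 February 2011.
Terminal disclaimer: QN-988107 expires on the earlier of 1 April 2014 and 7 February 2011.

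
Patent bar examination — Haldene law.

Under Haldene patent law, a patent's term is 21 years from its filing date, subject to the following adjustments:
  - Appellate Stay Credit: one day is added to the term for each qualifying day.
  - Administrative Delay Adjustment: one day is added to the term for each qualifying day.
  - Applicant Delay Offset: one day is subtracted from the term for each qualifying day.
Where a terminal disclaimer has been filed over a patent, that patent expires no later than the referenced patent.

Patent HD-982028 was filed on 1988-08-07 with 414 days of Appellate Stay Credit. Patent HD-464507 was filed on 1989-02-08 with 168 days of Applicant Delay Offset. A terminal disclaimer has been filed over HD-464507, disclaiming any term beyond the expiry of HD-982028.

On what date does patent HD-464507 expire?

Natural term of HD-464507:
  Base: filing + 21 years → 8 February 2010.
  Applicant Delay Offset: −168 days → 24 August 2009.
Expiry of referenced patent HD-982028:
  Base: filing + 21 years → 7 August 2009.
  Appellate Stay Credit: +414 days → 25 September 2010.
Terminal disclaimer: HD-464507 expires on the earlier of 24 August 2009 and 25 September 2010.

August 24, 2009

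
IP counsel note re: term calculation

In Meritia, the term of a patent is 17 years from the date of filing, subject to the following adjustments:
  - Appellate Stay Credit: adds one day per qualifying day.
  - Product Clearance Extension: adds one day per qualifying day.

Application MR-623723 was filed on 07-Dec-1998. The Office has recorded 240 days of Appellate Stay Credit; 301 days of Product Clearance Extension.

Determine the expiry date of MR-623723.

2017-05-31

Base term: filing date + 17 years → 7 December 2015.
Appellate Stay Credit: +240 days → 3 August 2016.
Product Clearance Extension: +301 days → 31 May 2017.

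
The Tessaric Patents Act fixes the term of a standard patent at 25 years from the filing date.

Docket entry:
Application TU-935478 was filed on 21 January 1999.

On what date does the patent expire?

January 21, 2024

Filing date + 25 years → 21 January 2024.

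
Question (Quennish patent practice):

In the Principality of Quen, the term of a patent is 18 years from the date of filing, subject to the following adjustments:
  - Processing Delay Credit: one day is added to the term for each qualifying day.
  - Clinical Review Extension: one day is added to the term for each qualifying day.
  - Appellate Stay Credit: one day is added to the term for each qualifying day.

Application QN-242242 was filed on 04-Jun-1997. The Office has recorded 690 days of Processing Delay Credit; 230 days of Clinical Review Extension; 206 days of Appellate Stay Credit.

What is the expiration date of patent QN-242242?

2018-07-04

Base term: filing date + 18 years → 4 June 2015.
Processing Delay Credit: +690 days → 24 April 2017.
Clinical Review Extension: +230 days → 10 December 2017.
Appellate Stay Credit: +206 days → 4 July 2018.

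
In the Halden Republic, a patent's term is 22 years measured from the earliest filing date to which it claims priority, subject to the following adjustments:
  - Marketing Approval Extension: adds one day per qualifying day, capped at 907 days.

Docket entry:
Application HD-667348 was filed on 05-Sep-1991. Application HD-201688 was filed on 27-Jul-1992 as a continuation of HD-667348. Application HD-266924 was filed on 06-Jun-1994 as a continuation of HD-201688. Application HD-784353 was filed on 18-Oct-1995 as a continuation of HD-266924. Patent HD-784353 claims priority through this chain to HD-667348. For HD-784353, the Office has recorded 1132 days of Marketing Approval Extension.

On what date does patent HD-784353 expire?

Earliest priority filing: 5 September 1991.
Base term: 5 September 1991 + 22 years → 5 September 2013.
Marketing Approval Extension: 1132 days claimed exceeds the 907-day cap, so +907 days → 29 February 2016.

February 29, 2016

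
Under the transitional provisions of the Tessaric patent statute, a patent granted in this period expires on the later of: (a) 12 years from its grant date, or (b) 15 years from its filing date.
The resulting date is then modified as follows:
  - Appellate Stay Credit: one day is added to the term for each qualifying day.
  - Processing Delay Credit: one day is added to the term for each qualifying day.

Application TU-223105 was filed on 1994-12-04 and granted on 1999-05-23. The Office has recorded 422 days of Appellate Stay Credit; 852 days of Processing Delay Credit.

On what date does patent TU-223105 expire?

(a) grant + 12 years → 23 May 2011.
(b) filing + 15 years → 4 December 2009.
Later of the two: 23 May 2011.
Appellate Stay Credit: +422 days → 18 July 2012.
Processing Delay Credit: +852 days → 17 November 2014.

2014-11-17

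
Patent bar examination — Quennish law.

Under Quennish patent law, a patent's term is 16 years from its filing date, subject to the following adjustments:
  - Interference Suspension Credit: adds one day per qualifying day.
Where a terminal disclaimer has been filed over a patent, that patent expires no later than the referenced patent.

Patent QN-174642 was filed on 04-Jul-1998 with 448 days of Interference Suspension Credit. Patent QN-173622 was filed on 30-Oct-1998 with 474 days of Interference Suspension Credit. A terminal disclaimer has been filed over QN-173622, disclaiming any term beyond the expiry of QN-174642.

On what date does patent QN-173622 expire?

Natural term of QN-173622:
  Base: filing + 16 years → 30 October 2014.
  Interference Suspension Credit: +474 days → 16 February 2016.
Expiry of referenced patent QN-174642:
  Base: filing + 16 years → 4 July 2014.
  Interference Suspension Credit: +448 days → 25 September 2015.
Terminal disclaimer: QN-173622 expires on the earlier of 16 February 2016 and 25 September 2015.

2015-09-25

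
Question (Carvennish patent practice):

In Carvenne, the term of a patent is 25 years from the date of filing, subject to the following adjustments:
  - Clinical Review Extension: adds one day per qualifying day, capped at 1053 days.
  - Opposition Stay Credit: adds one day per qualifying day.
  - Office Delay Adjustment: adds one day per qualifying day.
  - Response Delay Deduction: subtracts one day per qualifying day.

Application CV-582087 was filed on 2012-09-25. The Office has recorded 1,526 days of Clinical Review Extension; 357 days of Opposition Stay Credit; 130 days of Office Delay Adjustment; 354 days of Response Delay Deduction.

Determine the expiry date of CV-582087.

December 24, 2040

Base term: filing date + 25 years → 25 September 2037.
Clinical Review Extension: 1526 days claimed exceeds the 1053-day cap, so +1053 days → 13 August 2040.
Opposition Stay Credit: +357 days → 5 August 2041.
Office Delay Adjustment: +130 days → 13 December 2041.
Response Delay Deduction: −354 days → 24 December 2040.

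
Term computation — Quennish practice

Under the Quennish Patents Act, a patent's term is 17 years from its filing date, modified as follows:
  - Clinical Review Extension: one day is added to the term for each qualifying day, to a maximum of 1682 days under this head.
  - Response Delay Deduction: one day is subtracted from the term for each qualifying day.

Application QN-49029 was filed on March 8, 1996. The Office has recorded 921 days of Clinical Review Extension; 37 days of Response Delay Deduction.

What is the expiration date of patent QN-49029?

Base term: filing date + 17 years → 8 March 2013.
Clinical Review Extension: 921 days (within the 1682-day cap) → +921 days → 15 September 2015.
Response Delay Deduction: −37 days → 9 August 2015.

2015-08-09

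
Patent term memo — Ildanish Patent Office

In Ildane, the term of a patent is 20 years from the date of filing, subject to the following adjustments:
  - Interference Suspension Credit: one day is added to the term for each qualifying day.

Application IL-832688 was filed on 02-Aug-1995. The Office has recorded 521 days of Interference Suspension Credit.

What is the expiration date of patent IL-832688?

Base term: filing date + 20 years → 2 August 2015.
Interference Suspension Credit: +521 days → 4 January 2017.

2017-01-04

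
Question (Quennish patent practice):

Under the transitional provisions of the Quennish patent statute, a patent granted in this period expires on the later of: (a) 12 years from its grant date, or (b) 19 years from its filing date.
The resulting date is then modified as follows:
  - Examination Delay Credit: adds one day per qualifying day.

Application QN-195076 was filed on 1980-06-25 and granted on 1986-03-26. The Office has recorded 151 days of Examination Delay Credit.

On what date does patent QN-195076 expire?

1999-11-23

(a) grant + 12 years → 26 March 1998.
(b) filing + 19 years → 25 June 1999.
Later of the two: 25 June 1999.
Examination Delay Credit: +151 days → 23 November 1999.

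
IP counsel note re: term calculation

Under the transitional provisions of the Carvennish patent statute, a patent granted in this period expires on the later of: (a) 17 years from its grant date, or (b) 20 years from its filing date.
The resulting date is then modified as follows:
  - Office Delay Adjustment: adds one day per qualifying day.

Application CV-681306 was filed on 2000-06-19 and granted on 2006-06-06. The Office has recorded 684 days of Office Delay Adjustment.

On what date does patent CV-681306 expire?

2025-04-20

(a) grant + 17 years → 6 June 2023.
(b) filing + 20 years → 19 June 2020.
Later of the two: 6 June 2023.
Office Delay Adjustment: +684 days → 20 April 2025.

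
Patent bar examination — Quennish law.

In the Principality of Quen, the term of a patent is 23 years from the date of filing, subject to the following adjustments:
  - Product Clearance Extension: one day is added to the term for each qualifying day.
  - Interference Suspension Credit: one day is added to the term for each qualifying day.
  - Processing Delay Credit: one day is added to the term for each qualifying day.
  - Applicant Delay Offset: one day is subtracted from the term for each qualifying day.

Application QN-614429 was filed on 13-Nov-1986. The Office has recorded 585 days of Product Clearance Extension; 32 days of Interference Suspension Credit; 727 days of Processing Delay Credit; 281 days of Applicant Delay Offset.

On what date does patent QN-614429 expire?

October 11, 2012

Base term: filing date + 23 years → 13 November 2009.
Product Clearance Extension: +585 days → 21 June 2011.
Interference Suspension Credit: +32 days → 23 July 2011.
Processing Delay Credit: +727 days → 19 July 2013.
Applicant Delay Offset: −281 days → 11 October 2012.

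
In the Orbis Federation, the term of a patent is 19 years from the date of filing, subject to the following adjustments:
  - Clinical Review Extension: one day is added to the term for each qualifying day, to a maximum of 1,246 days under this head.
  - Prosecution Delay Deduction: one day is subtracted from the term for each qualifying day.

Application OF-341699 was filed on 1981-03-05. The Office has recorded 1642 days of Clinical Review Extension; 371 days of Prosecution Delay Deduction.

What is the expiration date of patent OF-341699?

Base term: filing date + 19 years → 5 March 2000.
Clinical Review Extension: 1642 days claimed exceeds the 1246-day cap, so +1246 days → 3 August 2003.
Prosecution Delay Deduction: −371 days → 28 July 2002.

July 28, 2002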